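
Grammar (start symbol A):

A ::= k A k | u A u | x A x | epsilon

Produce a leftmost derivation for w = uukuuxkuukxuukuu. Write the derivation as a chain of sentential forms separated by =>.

A => uAu => uuAuu => uukAkuu => uukuAukuu => uukuuAuukuu => uukuuxAxuukuu => uukuuxkAkxuukuu => uukuuxkuAukxuukuu => uukuuxkuukxuukuu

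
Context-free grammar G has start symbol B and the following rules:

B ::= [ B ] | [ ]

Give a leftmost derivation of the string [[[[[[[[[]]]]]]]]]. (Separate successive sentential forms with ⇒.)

B⇒[B]⇒[[B]]⇒[[[B]]]⇒[[[[B]]]]⇒[[[[[B]]]]]⇒[[[[[[B]]]]]]⇒[[[[[[[B]]]]]]]⇒[[[[[[[[B]]]]]]]]⇒[[[[[[[[[]]]]]]]]]

B ⇒ [B]   [B ::= [ B ]]
[B] ⇒ [[B]]   [B ::= [ B ]]
[[B]] ⇒ [[[B]]]   [B ::= [ B ]]
[[[B]]] ⇒ [[[[B]]]]   [B ::= [ B ]]
[[[[B]]]] ⇒ [[[[[B]]]]]   [B ::= [ B ]]
[[[[[B]]]]] ⇒ [[[[[[B]]]]]]   [B ::= [ B ]]
[[[[[[B]]]]]] ⇒ [[[[[[[B]]]]]]]   [B ::= [ B ]]
[[[[[[[B]]]]]]] ⇒ [[[[[[[[B]]]]]]]]   [B ::= [ B ]]
[[[[[[[[B]]]]]]]] ⇒ [[[[[[[[[]]]]]]]]]   [B ::= [ ]]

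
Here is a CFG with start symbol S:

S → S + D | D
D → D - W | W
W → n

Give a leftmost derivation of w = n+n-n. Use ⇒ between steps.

S ⇒ S+D ⇒ D+D ⇒ W+D ⇒ n+D ⇒ n+D-W ⇒ n+W-W ⇒ n+n-W ⇒ n+n-n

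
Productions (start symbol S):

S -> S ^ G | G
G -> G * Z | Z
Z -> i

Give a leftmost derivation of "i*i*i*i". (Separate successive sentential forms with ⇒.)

S ⇒ G ⇒ G*Z ⇒ G*Z*Z ⇒ G*Z*Z*Z ⇒ Z*Z*Z*Z ⇒ i*Z*Z*Z ⇒ i*i*Z*Z ⇒ i*i*i*Z ⇒ i*i*i*i

S ⇒ G   [S -> G]
G ⇒ G*Z   [G -> G * Z]
G*Z ⇒ G*Z*Z   [G -> G * Z]
G*Z*Z ⇒ G*Z*Z*Z   [G -> G * Z]
G*Z*Z*Z ⇒ Z*Z*Z*Z   [G -> Z]
Z*Z*Z*Z ⇒ i*Z*Z*Z   [Z -> i]
i*Z*Z*Z ⇒ i*i*Z*Z   [Z -> i]
i*i*Z*Z ⇒ i*i*i*Z   [Z -> i]
i*i*i*Z ⇒ i*i*i*i   [Z -> i]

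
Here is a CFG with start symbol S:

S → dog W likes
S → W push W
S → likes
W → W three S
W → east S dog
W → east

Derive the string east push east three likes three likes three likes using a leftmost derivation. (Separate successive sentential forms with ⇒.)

S ⇒ W push W ⇒ east push W ⇒ east push W three S ⇒ east push W three S three S ⇒ east push W three S three S three S ⇒ east push east three S three S three S ⇒ east push east three likes three S three S ⇒ east push east three likes three likes three S ⇒ east push east three likes three likes three likes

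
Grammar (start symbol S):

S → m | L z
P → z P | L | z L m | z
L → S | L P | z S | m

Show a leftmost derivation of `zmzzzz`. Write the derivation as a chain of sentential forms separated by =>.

S => Lz   [S → L z]
Lz => Sz   [L → S]
Sz => Lzz   [S → L z]
Lzz => zSzz   [L → z S]
zSzz => zLzzz   [S → L z]
zLzzz => zSzzz   [L → S]
zSzzz => zLzzzz   [S → L z]
zLzzzz => zSzzzz   [L → S]
zSzzzz => zmzzzz   [S → m]

S => Lz => Sz => Lzz => zSzz => zLzzz => zSzzz => zLzzzz => zSzzzz => zmzzzz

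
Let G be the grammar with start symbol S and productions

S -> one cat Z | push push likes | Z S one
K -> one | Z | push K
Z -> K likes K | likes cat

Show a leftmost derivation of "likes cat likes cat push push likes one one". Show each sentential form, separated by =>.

S => Z S one   [S -> Z S one]
Z S one => likes cat S one   [Z -> likes cat]
likes cat S one => likes cat Z S one one   [S -> Z S one]
likes cat Z S one one => likes cat likes cat S one one   [Z -> likes cat]
likes cat likes cat S one one => likes cat likes cat push push likes one one   [S -> push push likes]

S => Z S one => likes cat S one => likes cat Z S one one => likes cat likes cat S one one => likes cat likes cat push push likes one one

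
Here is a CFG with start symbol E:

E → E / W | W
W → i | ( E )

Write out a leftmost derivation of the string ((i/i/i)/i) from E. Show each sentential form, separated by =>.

E => W => (E) => (E/W) => (W/W) => ((E)/W) => ((E/W)/W) => ((E/W/W)/W) => ((W/W/W)/W) => ((i/W/W)/W) => ((i/i/W)/W) => ((i/i/i)/W) => ((i/i/i)/i)

E => W   [E → W]
W => (E)   [W → ( E )]
(E) => (E/W)   [E → E / W]
(E/W) => (W/W)   [E → W]
(W/W) => ((E)/W)   [W → ( E )]
((E)/W) => ((E/W)/W)   [E → E / W]
((E/W)/W) => ((E/W/W)/W)   [E → E / W]
((E/W/W)/W) => ((W/W/W)/W)   [E → W]
((W/W/W)/W) => ((i/W/W)/W)   [W → i]
((i/W/W)/W) => ((i/i/W)/W)   [W → i]
((i/i/W)/W) => ((i/i/i)/W)   [W → i]
((i/i/i)/W) => ((i/i/i)/i)   [W → i]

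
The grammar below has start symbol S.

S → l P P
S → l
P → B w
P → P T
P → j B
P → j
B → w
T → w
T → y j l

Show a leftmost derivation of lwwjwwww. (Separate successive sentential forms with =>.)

S => lPP   [S → l P P]
lPP => lBwP   [P → B w]
lBwP => lwwP   [B → w]
lwwP => lwwPT   [P → P T]
lwwPT => lwwPTT   [P → P T]
lwwPTT => lwwPTTT   [P → P T]
lwwPTTT => lwwjBTTT   [P → j B]
lwwjBTTT => lwwjwTTT   [B → w]
lwwjwTTT => lwwjwwTT   [T → w]
lwwjwwTT => lwwjwwwT   [T → w]
lwwjwwwT => lwwjwwww   [T → w]

S=>lPP=>lBwP=>lwwP=>lwwPT=>lwwPTT=>lwwPTTT=>lwwjBTTT=>lwwjwTTT=>lwwjwwTT=>lwwjwwwT=>lwwjwwww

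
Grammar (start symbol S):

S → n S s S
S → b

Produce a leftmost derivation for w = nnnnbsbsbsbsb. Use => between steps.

S => nSsS   [S → n S s S]
nSsS => nnSsSsS   [S → n S s S]
nnSsSsS => nnnSsSsSsS   [S → n S s S]
nnnSsSsSsS => nnnnSsSsSsSsS   [S → n S s S]
nnnnSsSsSsSsS => nnnnbsSsSsSsS   [S → b]
nnnnbsSsSsSsS => nnnnbsbsSsSsS   [S → b]
nnnnbsbsSsSsS => nnnnbsbsbsSsS   [S → b]
nnnnbsbsbsSsS => nnnnbsbsbsbsS   [S → b]
nnnnbsbsbsbsS => nnnnbsbsbsbsb   [S → b]

S=>nSsS=>nnSsSsS=>nnnSsSsSsS=>nnnnSsSsSsSsS=>nnnnbsSsSsSsS=>nnnnbsbsSsSsS=>nnnnbsbsbsSsS=>nnnnbsbsbsbsS=>nnnnbsbsbsbsb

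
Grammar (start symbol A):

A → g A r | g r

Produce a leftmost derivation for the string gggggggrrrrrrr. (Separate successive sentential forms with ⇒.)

A ⇒ gAr ⇒ ggArr ⇒ gggArrr ⇒ ggggArrrr ⇒ gggggArrrrr ⇒ ggggggArrrrrr ⇒ gggggggrrrrrrr

A ⇒ gAr   [A → g A r]
gAr ⇒ ggArr   [A → g A r]
ggArr ⇒ gggArrr   [A → g A r]
gggArrr ⇒ ggggArrrr   [A → g A r]
ggggArrrr ⇒ gggggArrrrr   [A → g A r]
gggggArrrrr ⇒ ggggggArrrrrr   [A → g A r]
ggggggArrrrrr ⇒ gggggggrrrrrrr   [A → g r]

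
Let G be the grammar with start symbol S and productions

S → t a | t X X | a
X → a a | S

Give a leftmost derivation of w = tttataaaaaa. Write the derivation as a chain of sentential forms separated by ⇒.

S ⇒ tXX ⇒ tSX ⇒ ttXXX ⇒ ttSXX ⇒ tttaXX ⇒ tttaSX ⇒ tttatXXX ⇒ tttataaXX ⇒ tttataaaaX ⇒ tttataaaaaa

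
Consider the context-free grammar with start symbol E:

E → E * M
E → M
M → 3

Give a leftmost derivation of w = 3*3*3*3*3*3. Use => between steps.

E => E*M   [E → E * M]
E*M => E*M*M   [E → E * M]
E*M*M => E*M*M*M   [E → E * M]
E*M*M*M => E*M*M*M*M   [E → E * M]
E*M*M*M*M => E*M*M*M*M*M   [E → E * M]
E*M*M*M*M*M => M*M*M*M*M*M   [E → M]
M*M*M*M*M*M => 3*M*M*M*M*M   [M → 3]
3*M*M*M*M*M => 3*3*M*M*M*M   [M → 3]
3*3*M*M*M*M => 3*3*3*M*M*M   [M → 3]
3*3*3*M*M*M => 3*3*3*3*M*M   [M → 3]
3*3*3*3*M*M => 3*3*3*3*3*M   [M → 3]
3*3*3*3*3*M => 3*3*3*3*3*3   [M → 3]

E => E*M => E*M*M => E*M*M*M => E*M*M*M*M => E*M*M*M*M*M => M*M*M*M*M*M => 3*M*M*M*M*M => 3*3*M*M*M*M => 3*3*3*M*M*M => 3*3*3*3*M*M => 3*3*3*3*3*M => 3*3*3*3*3*3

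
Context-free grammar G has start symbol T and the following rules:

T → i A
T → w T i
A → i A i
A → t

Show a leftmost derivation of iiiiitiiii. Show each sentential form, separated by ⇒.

T ⇒ iA ⇒ iiAi ⇒ iiiAii ⇒ iiiiAiii ⇒ iiiiiAiiii ⇒ iiiiitiiii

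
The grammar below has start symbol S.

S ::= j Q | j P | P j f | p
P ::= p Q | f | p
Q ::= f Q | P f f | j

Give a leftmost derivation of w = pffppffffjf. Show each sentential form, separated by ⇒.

S ⇒ Pjf ⇒ pQjf ⇒ pfQjf ⇒ pffQjf ⇒ pffPffjf ⇒ pffpQffjf ⇒ pffpPffffjf ⇒ pffppffffjf

S ⇒ Pjf   [S ::= P j f]
Pjf ⇒ pQjf   [P ::= p Q]
pQjf ⇒ pfQjf   [Q ::= f Q]
pfQjf ⇒ pffQjf   [Q ::= f Q]
pffQjf ⇒ pffPffjf   [Q ::= P f f]
pffPffjf ⇒ pffpQffjf   [P ::= p Q]
pffpQffjf ⇒ pffpPffffjf   [Q ::= P f f]
pffpPffffjf ⇒ pffppffffjf   [P ::= p]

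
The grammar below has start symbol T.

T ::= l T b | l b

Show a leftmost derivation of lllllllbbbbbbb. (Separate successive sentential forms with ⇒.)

T ⇒ lTb ⇒ llTbb ⇒ lllTbbb ⇒ llllTbbbb ⇒ lllllTbbbbb ⇒ llllllTbbbbbb ⇒ lllllllbbbbbbb

T ⇒ lTb   [T ::= l T b]
lTb ⇒ llTbb   [T ::= l T b]
llTbb ⇒ lllTbbb   [T ::= l T b]
lllTbbb ⇒ llllTbbbb   [T ::= l T b]
llllTbbbb ⇒ lllllTbbbbb   [T ::= l T b]
lllllTbbbbb ⇒ llllllTbbbbbb   [T ::= l T b]
llllllTbbbbbb ⇒ lllllllbbbbbbb   [T ::= l b]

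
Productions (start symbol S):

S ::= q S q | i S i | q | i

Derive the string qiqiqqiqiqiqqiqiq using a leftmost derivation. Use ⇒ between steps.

S ⇒ qSq ⇒ qiSiq ⇒ qiqSqiq ⇒ qiqiSiqiq ⇒ qiqiqSqiqiq ⇒ qiqiqqSqqiqiq ⇒ qiqiqqiSiqqiqiq ⇒ qiqiqqiqSqiqqiqiq ⇒ qiqiqqiqiqiqqiqiq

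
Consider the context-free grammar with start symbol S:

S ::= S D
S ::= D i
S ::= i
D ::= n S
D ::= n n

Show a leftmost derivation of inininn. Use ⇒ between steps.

S ⇒ SD   [S ::= S D]
SD ⇒ SDD   [S ::= S D]
SDD ⇒ iDD   [S ::= i]
iDD ⇒ inSD   [D ::= n S]
inSD ⇒ inSDD   [S ::= S D]
inSDD ⇒ iniDD   [S ::= i]
iniDD ⇒ ininSD   [D ::= n S]
ininSD ⇒ ininiD   [S ::= i]
ininiD ⇒ inininn   [D ::= n n]

S⇒SD⇒SDD⇒iDD⇒inSD⇒inSDD⇒iniDD⇒ininSD⇒ininiD⇒inininn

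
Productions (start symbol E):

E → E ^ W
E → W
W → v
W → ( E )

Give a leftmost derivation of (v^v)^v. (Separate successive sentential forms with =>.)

E => E^W => W^W => (E)^W => (E^W)^W => (W^W)^W => (v^W)^W => (v^v)^W => (v^v)^v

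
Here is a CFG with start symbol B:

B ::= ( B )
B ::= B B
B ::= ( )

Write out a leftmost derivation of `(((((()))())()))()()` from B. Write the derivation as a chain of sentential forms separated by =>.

B => BB => BBB => (B)BB => ((B))BB => ((BB))BB => (((B)B))BB => (((BB)B))BB => ((((B)B)B))BB => (((((B))B)B))BB => (((((()))B)B))BB => (((((()))())B))BB => (((((()))())()))BB => (((((()))())()))()B => (((((()))())()))()()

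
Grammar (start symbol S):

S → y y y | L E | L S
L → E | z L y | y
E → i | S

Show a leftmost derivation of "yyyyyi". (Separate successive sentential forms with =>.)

S=>LS=>yS=>yLE=>yEE=>ySE=>yLSE=>yySE=>yyyyyE=>yyyyyi

S => LS   [S → L S]
LS => yS   [L → y]
yS => yLE   [S → L E]
yLE => yEE   [L → E]
yEE => ySE   [E → S]
ySE => yLSE   [S → L S]
yLSE => yySE   [L → y]
yySE => yyyyyE   [S → y y y]
yyyyyE => yyyyyi   [E → i]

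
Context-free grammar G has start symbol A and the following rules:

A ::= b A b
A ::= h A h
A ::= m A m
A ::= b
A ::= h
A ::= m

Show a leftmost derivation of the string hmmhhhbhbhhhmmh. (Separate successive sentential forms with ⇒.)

A ⇒ hAh   [A ::= h A h]
hAh ⇒ hmAmh   [A ::= m A m]
hmAmh ⇒ hmmAmmh   [A ::= m A m]
hmmAmmh ⇒ hmmhAhmmh   [A ::= h A h]
hmmhAhmmh ⇒ hmmhhAhhmmh   [A ::= h A h]
hmmhhAhhmmh ⇒ hmmhhhAhhhmmh   [A ::= h A h]
hmmhhhAhhhmmh ⇒ hmmhhhbAbhhhmmh   [A ::= b A b]
hmmhhhbAbhhhmmh ⇒ hmmhhhbhbhhhmmh   [A ::= h]

A ⇒ hAh ⇒ hmAmh ⇒ hmmAmmh ⇒ hmmhAhmmh ⇒ hmmhhAhhmmh ⇒ hmmhhhAhhhmmh ⇒ hmmhhhbAbhhhmmh ⇒ hmmhhhbhbhhhmmh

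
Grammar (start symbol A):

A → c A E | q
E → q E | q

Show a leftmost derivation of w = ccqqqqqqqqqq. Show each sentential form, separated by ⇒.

A⇒cAE⇒ccAEE⇒ccqEE⇒ccqqEE⇒ccqqqEE⇒ccqqqqEE⇒ccqqqqqEE⇒ccqqqqqqEE⇒ccqqqqqqqEE⇒ccqqqqqqqqEE⇒ccqqqqqqqqqE⇒ccqqqqqqqqqq

A ⇒ cAE   [A → c A E]
cAE ⇒ ccAEE   [A → c A E]
ccAEE ⇒ ccqEE   [A → q]
ccqEE ⇒ ccqqEE   [E → q E]
ccqqEE ⇒ ccqqqEE   [E → q E]
ccqqqEE ⇒ ccqqqqEE   [E → q E]
ccqqqqEE ⇒ ccqqqqqEE   [E → q E]
ccqqqqqEE ⇒ ccqqqqqqEE   [E → q E]
ccqqqqqqEE ⇒ ccqqqqqqqEE   [E → q E]
ccqqqqqqqEE ⇒ ccqqqqqqqqEE   [E → q E]
ccqqqqqqqqEE ⇒ ccqqqqqqqqqE   [E → q]
ccqqqqqqqqqE ⇒ ccqqqqqqqqqq   [E → q]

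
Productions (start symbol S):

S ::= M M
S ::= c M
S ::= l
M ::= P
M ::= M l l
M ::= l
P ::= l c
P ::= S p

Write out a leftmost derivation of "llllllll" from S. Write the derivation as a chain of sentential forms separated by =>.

S => MM   [S ::= M M]
MM => MllM   [M ::= M l l]
MllM => lllM   [M ::= l]
lllM => lllMll   [M ::= M l l]
lllMll => lllMllll   [M ::= M l l]
lllMllll => llllllll   [M ::= l]

S=>MM=>MllM=>lllM=>lllMll=>lllMllll=>llllllll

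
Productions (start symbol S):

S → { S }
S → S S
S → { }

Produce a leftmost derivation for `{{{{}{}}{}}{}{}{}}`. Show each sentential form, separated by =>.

S=>{S}=>{SS}=>{SSS}=>{SSSS}=>{{S}SSS}=>{{SS}SSS}=>{{{S}S}SSS}=>{{{SS}S}SSS}=>{{{{}S}S}SSS}=>{{{{}{}}S}SSS}=>{{{{}{}}{}}SSS}=>{{{{}{}}{}}{}SS}=>{{{{}{}}{}}{}{}S}=>{{{{}{}}{}}{}{}{}}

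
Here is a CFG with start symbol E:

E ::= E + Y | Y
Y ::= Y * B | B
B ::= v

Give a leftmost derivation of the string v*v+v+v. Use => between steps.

E => E+Y   [E ::= E + Y]
E+Y => E+Y+Y   [E ::= E + Y]
E+Y+Y => Y+Y+Y   [E ::= Y]
Y+Y+Y => Y*B+Y+Y   [Y ::= Y * B]
Y*B+Y+Y => B*B+Y+Y   [Y ::= B]
B*B+Y+Y => v*B+Y+Y   [B ::= v]
v*B+Y+Y => v*v+Y+Y   [B ::= v]
v*v+Y+Y => v*v+B+Y   [Y ::= B]
v*v+B+Y => v*v+v+Y   [B ::= v]
v*v+v+Y => v*v+v+B   [Y ::= B]
v*v+v+B => v*v+v+v   [B ::= v]

E => E+Y => E+Y+Y => Y+Y+Y => Y*B+Y+Y => B*B+Y+Y => v*B+Y+Y => v*v+Y+Y => v*v+B+Y => v*v+v+Y => v*v+v+B => v*v+v+v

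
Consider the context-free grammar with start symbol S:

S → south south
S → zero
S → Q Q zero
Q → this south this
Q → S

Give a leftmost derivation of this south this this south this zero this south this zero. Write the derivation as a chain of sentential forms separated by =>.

S => Q Q zero => S Q zero => Q Q zero Q zero => this south this Q zero Q zero => this south this this south this zero Q zero => this south this this south this zero this south this zero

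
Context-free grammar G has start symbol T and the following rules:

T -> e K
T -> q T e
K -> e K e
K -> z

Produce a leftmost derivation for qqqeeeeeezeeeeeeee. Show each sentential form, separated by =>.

T => qTe => qqTee => qqqTeee => qqqeKeee => qqqeeKeeee => qqqeeeKeeeee => qqqeeeeKeeeeee => qqqeeeeeKeeeeeee => qqqeeeeeeKeeeeeeee => qqqeeeeeezeeeeeeee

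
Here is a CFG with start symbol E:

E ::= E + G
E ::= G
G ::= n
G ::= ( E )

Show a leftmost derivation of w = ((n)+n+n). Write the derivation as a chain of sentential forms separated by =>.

E => G => (E) => (E+G) => (E+G+G) => (G+G+G) => ((E)+G+G) => ((G)+G+G) => ((n)+G+G) => ((n)+n+G) => ((n)+n+n)

E => G   [E ::= G]
G => (E)   [G ::= ( E )]
(E) => (E+G)   [E ::= E + G]
(E+G) => (E+G+G)   [E ::= E + G]
(E+G+G) => (G+G+G)   [E ::= G]
(G+G+G) => ((E)+G+G)   [G ::= ( E )]
((E)+G+G) => ((G)+G+G)   [E ::= G]
((G)+G+G) => ((n)+G+G)   [G ::= n]
((n)+G+G) => ((n)+n+G)   [G ::= n]
((n)+n+G) => ((n)+n+n)   [G ::= n]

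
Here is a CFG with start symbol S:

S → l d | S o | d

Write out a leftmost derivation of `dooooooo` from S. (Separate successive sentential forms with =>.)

S => So => Soo => Sooo => Soooo => Sooooo => Soooooo => Sooooooo => dooooooo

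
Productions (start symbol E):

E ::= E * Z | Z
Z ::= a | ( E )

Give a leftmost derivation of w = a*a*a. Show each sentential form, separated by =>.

E => E*Z => E*Z*Z => Z*Z*Z => a*Z*Z => a*a*Z => a*a*a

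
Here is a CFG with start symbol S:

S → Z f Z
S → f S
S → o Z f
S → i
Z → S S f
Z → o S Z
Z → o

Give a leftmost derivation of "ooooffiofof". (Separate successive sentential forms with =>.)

S => oZf => ooSZf => oooZfZf => ooooSZfZf => oooofSZfZf => ooooffSZfZf => ooooffiZfZf => ooooffiofZf => ooooffiofof

S => oZf   [S → o Z f]
oZf => ooSZf   [Z → o S Z]
ooSZf => oooZfZf   [S → o Z f]
oooZfZf => ooooSZfZf   [Z → o S Z]
ooooSZfZf => oooofSZfZf   [S → f S]
oooofSZfZf => ooooffSZfZf   [S → f S]
ooooffSZfZf => ooooffiZfZf   [S → i]
ooooffiZfZf => ooooffiofZf   [Z → o]
ooooffiofZf => ooooffiofof   [Z → o]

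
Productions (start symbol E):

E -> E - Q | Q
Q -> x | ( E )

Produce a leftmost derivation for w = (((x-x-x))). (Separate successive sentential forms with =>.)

E => Q => (E) => (Q) => ((E)) => ((Q)) => (((E))) => (((E-Q))) => (((E-Q-Q))) => (((Q-Q-Q))) => (((x-Q-Q))) => (((x-x-Q))) => (((x-x-x)))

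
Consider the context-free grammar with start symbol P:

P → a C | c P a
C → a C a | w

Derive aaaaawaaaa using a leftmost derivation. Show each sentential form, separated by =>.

P => aC => aaCa => aaaCaa => aaaaCaaa => aaaaaCaaaa => aaaaawaaaa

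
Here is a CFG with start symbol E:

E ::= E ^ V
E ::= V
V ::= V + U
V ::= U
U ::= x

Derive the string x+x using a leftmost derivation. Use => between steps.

E => V => V+U => U+U => x+U => x+x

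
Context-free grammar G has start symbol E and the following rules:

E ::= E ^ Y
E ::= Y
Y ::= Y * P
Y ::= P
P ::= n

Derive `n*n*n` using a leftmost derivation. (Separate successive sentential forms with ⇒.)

E⇒Y⇒Y*P⇒Y*P*P⇒P*P*P⇒n*P*P⇒n*n*P⇒n*n*n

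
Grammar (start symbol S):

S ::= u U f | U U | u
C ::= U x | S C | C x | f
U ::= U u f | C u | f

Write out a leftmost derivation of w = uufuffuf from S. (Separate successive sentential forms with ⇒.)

S⇒uUf⇒uCuf⇒uSCuf⇒uUUCuf⇒uCuUCuf⇒uSCuUCuf⇒uuCuUCuf⇒uufuUCuf⇒uufufCuf⇒uufuffuf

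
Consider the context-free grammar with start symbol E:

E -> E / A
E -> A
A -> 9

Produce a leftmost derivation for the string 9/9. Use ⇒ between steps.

E ⇒ E/A ⇒ A/A ⇒ 9/A ⇒ 9/9

E ⇒ E/A   [E -> E / A]
E/A ⇒ A/A   [E -> A]
A/A ⇒ 9/A   [A -> 9]
9/A ⇒ 9/9   [A -> 9]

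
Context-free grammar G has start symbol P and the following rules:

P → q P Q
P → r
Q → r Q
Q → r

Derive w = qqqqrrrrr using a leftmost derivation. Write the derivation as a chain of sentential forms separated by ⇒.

P ⇒ qPQ ⇒ qqPQQ ⇒ qqqPQQQ ⇒ qqqqPQQQQ ⇒ qqqqrQQQQ ⇒ qqqqrrQQQ ⇒ qqqqrrrQQ ⇒ qqqqrrrrQ ⇒ qqqqrrrrr

P ⇒ qPQ   [P → q P Q]
qPQ ⇒ qqPQQ   [P → q P Q]
qqPQQ ⇒ qqqPQQQ   [P → q P Q]
qqqPQQQ ⇒ qqqqPQQQQ   [P → q P Q]
qqqqPQQQQ ⇒ qqqqrQQQQ   [P → r]
qqqqrQQQQ ⇒ qqqqrrQQQ   [Q → r]
qqqqrrQQQ ⇒ qqqqrrrQQ   [Q → r]
qqqqrrrQQ ⇒ qqqqrrrrQ   [Q → r]
qqqqrrrrQ ⇒ qqqqrrrrr   [Q → r]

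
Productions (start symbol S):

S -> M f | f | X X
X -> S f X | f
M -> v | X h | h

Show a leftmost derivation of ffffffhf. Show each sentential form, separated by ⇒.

S ⇒ Mf ⇒ Xhf ⇒ SfXhf ⇒ ffXhf ⇒ ffSfXhf ⇒ ffXXfXhf ⇒ fffXfXhf ⇒ fffffXhf ⇒ ffffffhf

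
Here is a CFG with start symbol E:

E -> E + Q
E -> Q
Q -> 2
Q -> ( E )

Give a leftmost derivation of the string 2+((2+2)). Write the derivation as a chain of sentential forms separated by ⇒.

E ⇒ E+Q   [E -> E + Q]
E+Q ⇒ Q+Q   [E -> Q]
Q+Q ⇒ 2+Q   [Q -> 2]
2+Q ⇒ 2+(E)   [Q -> ( E )]
2+(E) ⇒ 2+(Q)   [E -> Q]
2+(Q) ⇒ 2+((E))   [Q -> ( E )]
2+((E)) ⇒ 2+((E+Q))   [E -> E + Q]
2+((E+Q)) ⇒ 2+((Q+Q))   [E -> Q]
2+((Q+Q)) ⇒ 2+((2+Q))   [Q -> 2]
2+((2+Q)) ⇒ 2+((2+2))   [Q -> 2]

E ⇒ E+Q ⇒ Q+Q ⇒ 2+Q ⇒ 2+(E) ⇒ 2+(Q) ⇒ 2+((E)) ⇒ 2+((E+Q)) ⇒ 2+((Q+Q)) ⇒ 2+((2+Q)) ⇒ 2+((2+2))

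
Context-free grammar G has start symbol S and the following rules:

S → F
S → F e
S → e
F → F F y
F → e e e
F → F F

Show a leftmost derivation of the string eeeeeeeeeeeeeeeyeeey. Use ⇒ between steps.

S ⇒ F   [S → F]
F ⇒ FFy   [F → F F y]
FFy ⇒ FFyFy   [F → F F y]
FFyFy ⇒ FFFyFy   [F → F F]
FFFyFy ⇒ FFFFyFy   [F → F F]
FFFFyFy ⇒ FFFFFyFy   [F → F F]
FFFFFyFy ⇒ eeeFFFFyFy   [F → e e e]
eeeFFFFyFy ⇒ eeeeeeFFFyFy   [F → e e e]
eeeeeeFFFyFy ⇒ eeeeeeeeeFFyFy   [F → e e e]
eeeeeeeeeFFyFy ⇒ eeeeeeeeeeeeFyFy   [F → e e e]
eeeeeeeeeeeeFyFy ⇒ eeeeeeeeeeeeeeeyFy   [F → e e e]
eeeeeeeeeeeeeeeyFy ⇒ eeeeeeeeeeeeeeeyeeey   [F → e e e]

S ⇒ F ⇒ FFy ⇒ FFyFy ⇒ FFFyFy ⇒ FFFFyFy ⇒ FFFFFyFy ⇒ eeeFFFFyFy ⇒ eeeeeeFFFyFy ⇒ eeeeeeeeeFFyFy ⇒ eeeeeeeeeeeeFyFy ⇒ eeeeeeeeeeeeeeeyFy ⇒ eeeeeeeeeeeeeeeyeeey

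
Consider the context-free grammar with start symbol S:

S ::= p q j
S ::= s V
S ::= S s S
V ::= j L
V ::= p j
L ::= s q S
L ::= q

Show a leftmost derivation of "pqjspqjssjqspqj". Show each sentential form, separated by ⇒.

S ⇒ SsS ⇒ pqjsS ⇒ pqjsSsS ⇒ pqjspqjsS ⇒ pqjspqjsSsS ⇒ pqjspqjssVsS ⇒ pqjspqjssjLsS ⇒ pqjspqjssjqsS ⇒ pqjspqjssjqspqj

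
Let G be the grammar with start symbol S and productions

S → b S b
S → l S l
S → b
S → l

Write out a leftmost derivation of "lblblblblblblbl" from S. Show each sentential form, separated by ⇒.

S ⇒ lSl ⇒ lbSbl ⇒ lblSlbl ⇒ lblbSblbl ⇒ lblblSlblbl ⇒ lblblbSblblbl ⇒ lblblblSlblblbl ⇒ lblblblblblblbl

S ⇒ lSl   [S → l S l]
lSl ⇒ lbSbl   [S → b S b]
lbSbl ⇒ lblSlbl   [S → l S l]
lblSlbl ⇒ lblbSblbl   [S → b S b]
lblbSblbl ⇒ lblblSlblbl   [S → l S l]
lblblSlblbl ⇒ lblblbSblblbl   [S → b S b]
lblblbSblblbl ⇒ lblblblSlblblbl   [S → l S l]
lblblblSlblblbl ⇒ lblblblblblblbl   [S → b]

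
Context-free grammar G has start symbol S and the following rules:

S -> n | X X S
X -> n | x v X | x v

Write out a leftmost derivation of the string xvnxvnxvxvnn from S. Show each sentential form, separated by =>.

S => XXS => xvXS => xvnS => xvnXXS => xvnxvXXS => xvnxvnXS => xvnxvnxvXS => xvnxvnxvxvXS => xvnxvnxvxvnS => xvnxvnxvxvnn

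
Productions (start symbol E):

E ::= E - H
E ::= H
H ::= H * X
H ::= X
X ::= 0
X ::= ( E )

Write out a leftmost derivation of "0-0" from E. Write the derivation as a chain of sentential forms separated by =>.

E => E-H => H-H => X-H => 0-H => 0-X => 0-0

E => E-H   [E ::= E - H]
E-H => H-H   [E ::= H]
H-H => X-H   [H ::= X]
X-H => 0-H   [X ::= 0]
0-H => 0-X   [H ::= X]
0-X => 0-0   [X ::= 0]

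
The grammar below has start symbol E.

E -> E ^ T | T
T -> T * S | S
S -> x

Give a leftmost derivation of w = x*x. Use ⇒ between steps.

E ⇒ T ⇒ T*S ⇒ S*S ⇒ x*S ⇒ x*x

E ⇒ T   [E -> T]
T ⇒ T*S   [T -> T * S]
T*S ⇒ S*S   [T -> S]
S*S ⇒ x*S   [S -> x]
x*S ⇒ x*x   [S -> x]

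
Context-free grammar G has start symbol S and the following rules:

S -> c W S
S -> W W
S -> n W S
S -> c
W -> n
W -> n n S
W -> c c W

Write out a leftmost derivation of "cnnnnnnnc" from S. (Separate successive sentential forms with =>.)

S => cWS   [S -> c W S]
cWS => cnnSS   [W -> n n S]
cnnSS => cnnWWS   [S -> W W]
cnnWWS => cnnnnSWS   [W -> n n S]
cnnnnSWS => cnnnnWWWS   [S -> W W]
cnnnnWWWS => cnnnnnWWS   [W -> n]
cnnnnnWWS => cnnnnnnWS   [W -> n]
cnnnnnnWS => cnnnnnnnS   [W -> n]
cnnnnnnnS => cnnnnnnnc   [S -> c]

S => cWS => cnnSS => cnnWWS => cnnnnSWS => cnnnnWWWS => cnnnnnWWS => cnnnnnnWS => cnnnnnnnS => cnnnnnnnc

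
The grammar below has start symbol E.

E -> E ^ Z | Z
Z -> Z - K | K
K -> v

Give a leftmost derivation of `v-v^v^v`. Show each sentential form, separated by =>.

E => E^Z   [E -> E ^ Z]
E^Z => E^Z^Z   [E -> E ^ Z]
E^Z^Z => Z^Z^Z   [E -> Z]
Z^Z^Z => Z-K^Z^Z   [Z -> Z - K]
Z-K^Z^Z => K-K^Z^Z   [Z -> K]
K-K^Z^Z => v-K^Z^Z   [K -> v]
v-K^Z^Z => v-v^Z^Z   [K -> v]
v-v^Z^Z => v-v^K^Z   [Z -> K]
v-v^K^Z => v-v^v^Z   [K -> v]
v-v^v^Z => v-v^v^K   [Z -> K]
v-v^v^K => v-v^v^v   [K -> v]

E => E^Z => E^Z^Z => Z^Z^Z => Z-K^Z^Z => K-K^Z^Z => v-K^Z^Z => v-v^Z^Z => v-v^K^Z => v-v^v^Z => v-v^v^K => v-v^v^v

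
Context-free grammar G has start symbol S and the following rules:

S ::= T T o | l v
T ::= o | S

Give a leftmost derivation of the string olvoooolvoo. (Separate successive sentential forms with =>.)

S => TTo => oTo => oSo => oTToo => oSToo => oTToToo => oSToToo => oTToToToo => oSToToToo => olvToToToo => olvooToToo => olvooooToo => olvooooSoo => olvoooolvoo

S => TTo   [S ::= T T o]
TTo => oTo   [T ::= o]
oTo => oSo   [T ::= S]
oSo => oTToo   [S ::= T T o]
oTToo => oSToo   [T ::= S]
oSToo => oTToToo   [S ::= T T o]
oTToToo => oSToToo   [T ::= S]
oSToToo => oTToToToo   [S ::= T T o]
oTToToToo => oSToToToo   [T ::= S]
oSToToToo => olvToToToo   [S ::= l v]
olvToToToo => olvooToToo   [T ::= o]
olvooToToo => olvooooToo   [T ::= o]
olvooooToo => olvooooSoo   [T ::= S]
olvooooSoo => olvoooolvoo   [S ::= l v]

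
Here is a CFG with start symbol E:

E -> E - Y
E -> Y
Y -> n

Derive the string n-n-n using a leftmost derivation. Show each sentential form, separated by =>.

E => E-Y => E-Y-Y => Y-Y-Y => n-Y-Y => n-n-Y => n-n-n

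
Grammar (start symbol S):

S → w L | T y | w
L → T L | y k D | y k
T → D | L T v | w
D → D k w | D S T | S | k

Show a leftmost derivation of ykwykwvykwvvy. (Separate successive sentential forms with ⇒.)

S ⇒ Ty ⇒ LTvy ⇒ ykTvy ⇒ ykLTvvy ⇒ ykTLTvvy ⇒ ykwLTvvy ⇒ ykwTLTvvy ⇒ ykwLTvLTvvy ⇒ ykwykTvLTvvy ⇒ ykwykwvLTvvy ⇒ ykwykwvykTvvy ⇒ ykwykwvykwvvy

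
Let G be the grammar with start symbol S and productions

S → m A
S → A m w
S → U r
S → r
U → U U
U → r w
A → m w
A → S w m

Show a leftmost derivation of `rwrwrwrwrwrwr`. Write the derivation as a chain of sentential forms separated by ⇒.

S ⇒ Ur ⇒ UUr ⇒ UUUr ⇒ UUUUr ⇒ UUUUUr ⇒ UUUUUUr ⇒ rwUUUUUr ⇒ rwrwUUUUr ⇒ rwrwrwUUUr ⇒ rwrwrwrwUUr ⇒ rwrwrwrwrwUr ⇒ rwrwrwrwrwrwr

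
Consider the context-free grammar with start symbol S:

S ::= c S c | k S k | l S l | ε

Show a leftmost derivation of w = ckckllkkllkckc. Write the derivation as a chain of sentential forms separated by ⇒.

S ⇒ cSc   [S ::= c S c]
cSc ⇒ ckSkc   [S ::= k S k]
ckSkc ⇒ ckcSckc   [S ::= c S c]
ckcSckc ⇒ ckckSkckc   [S ::= k S k]
ckckSkckc ⇒ ckcklSlkckc   [S ::= l S l]
ckcklSlkckc ⇒ ckckllSllkckc   [S ::= l S l]
ckckllSllkckc ⇒ ckckllkSkllkckc   [S ::= k S k]
ckckllkSkllkckc ⇒ ckckllkkllkckc   [S ::= ε]

S ⇒ cSc ⇒ ckSkc ⇒ ckcSckc ⇒ ckckSkckc ⇒ ckcklSlkckc ⇒ ckckllSllkckc ⇒ ckckllkSkllkckc ⇒ ckckllkkllkckc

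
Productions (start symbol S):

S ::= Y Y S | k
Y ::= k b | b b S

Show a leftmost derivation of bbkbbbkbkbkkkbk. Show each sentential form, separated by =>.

S => YYS => bbSYS => bbYYSYS => bbkbYSYS => bbkbbbSSYS => bbkbbbYYSSYS => bbkbbbkbYSSYS => bbkbbbkbkbSSYS => bbkbbbkbkbkSYS => bbkbbbkbkbkkYS => bbkbbbkbkbkkkbS => bbkbbbkbkbkkkbk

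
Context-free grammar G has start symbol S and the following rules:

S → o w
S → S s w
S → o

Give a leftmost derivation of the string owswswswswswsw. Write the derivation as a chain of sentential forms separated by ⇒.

S ⇒ Ssw ⇒ Sswsw ⇒ Sswswsw ⇒ Sswswswsw ⇒ Sswswswswsw ⇒ Sswswswswswsw ⇒ owswswswswswsw

S ⇒ Ssw   [S → S s w]
Ssw ⇒ Sswsw   [S → S s w]
Sswsw ⇒ Sswswsw   [S → S s w]
Sswswsw ⇒ Sswswswsw   [S → S s w]
Sswswswsw ⇒ Sswswswswsw   [S → S s w]
Sswswswswsw ⇒ Sswswswswswsw   [S → S s w]
Sswswswswswsw ⇒ owswswswswswsw   [S → o w]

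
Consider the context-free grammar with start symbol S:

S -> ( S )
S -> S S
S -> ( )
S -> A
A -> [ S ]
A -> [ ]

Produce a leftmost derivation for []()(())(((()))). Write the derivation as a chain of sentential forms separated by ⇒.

S⇒SS⇒AS⇒[]S⇒[]SS⇒[]SSS⇒[]()SS⇒[]()(S)S⇒[]()(())S⇒[]()(())(S)⇒[]()(())((S))⇒[]()(())(((S)))⇒[]()(())(((())))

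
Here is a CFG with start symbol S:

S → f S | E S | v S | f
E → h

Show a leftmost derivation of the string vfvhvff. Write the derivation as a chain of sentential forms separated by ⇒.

S ⇒ vS   [S → v S]
vS ⇒ vfS   [S → f S]
vfS ⇒ vfvS   [S → v S]
vfvS ⇒ vfvES   [S → E S]
vfvES ⇒ vfvhS   [E → h]
vfvhS ⇒ vfvhvS   [S → v S]
vfvhvS ⇒ vfvhvfS   [S → f S]
vfvhvfS ⇒ vfvhvff   [S → f]

S⇒vS⇒vfS⇒vfvS⇒vfvES⇒vfvhS⇒vfvhvS⇒vfvhvfS⇒vfvhvff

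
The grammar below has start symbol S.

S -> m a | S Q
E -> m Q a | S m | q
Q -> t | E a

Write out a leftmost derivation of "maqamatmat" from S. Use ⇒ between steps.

S ⇒ SQ ⇒ SQQ ⇒ SQQQ ⇒ maQQQ ⇒ maEaQQ ⇒ maqaQQ ⇒ maqaEaQ ⇒ maqaSmaQ ⇒ maqaSQmaQ ⇒ maqamaQmaQ ⇒ maqamatmaQ ⇒ maqamatmat

S ⇒ SQ   [S -> S Q]
SQ ⇒ SQQ   [S -> S Q]
SQQ ⇒ SQQQ   [S -> S Q]
SQQQ ⇒ maQQQ   [S -> m a]
maQQQ ⇒ maEaQQ   [Q -> E a]
maEaQQ ⇒ maqaQQ   [E -> q]
maqaQQ ⇒ maqaEaQ   [Q -> E a]
maqaEaQ ⇒ maqaSmaQ   [E -> S m]
maqaSmaQ ⇒ maqaSQmaQ   [S -> S Q]
maqaSQmaQ ⇒ maqamaQmaQ   [S -> m a]
maqamaQmaQ ⇒ maqamatmaQ   [Q -> t]
maqamatmaQ ⇒ maqamatmat   [Q -> t]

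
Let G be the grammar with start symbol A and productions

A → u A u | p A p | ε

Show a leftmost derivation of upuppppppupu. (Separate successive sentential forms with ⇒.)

A ⇒ uAu   [A → u A u]
uAu ⇒ upApu   [A → p A p]
upApu ⇒ upuAupu   [A → u A u]
upuAupu ⇒ upupApupu   [A → p A p]
upupApupu ⇒ upuppAppupu   [A → p A p]
upuppAppupu ⇒ upupppApppupu   [A → p A p]
upupppApppupu ⇒ upuppppppupu   [A → ε]

A ⇒ uAu ⇒ upApu ⇒ upuAupu ⇒ upupApupu ⇒ upuppAppupu ⇒ upupppApppupu ⇒ upuppppppupu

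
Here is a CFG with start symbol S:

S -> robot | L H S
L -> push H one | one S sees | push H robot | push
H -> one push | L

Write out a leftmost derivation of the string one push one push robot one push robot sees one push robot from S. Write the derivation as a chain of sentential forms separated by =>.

S => L H S   [S -> L H S]
L H S => one S sees H S   [L -> one S sees]
one S sees H S => one L H S sees H S   [S -> L H S]
one L H S sees H S => one push H robot H S sees H S   [L -> push H robot]
one push H robot H S sees H S => one push one push robot H S sees H S   [H -> one push]
one push one push robot H S sees H S => one push one push robot one push S sees H S   [H -> one push]
one push one push robot one push S sees H S => one push one push robot one push robot sees H S   [S -> robot]
one push one push robot one push robot sees H S => one push one push robot one push robot sees one push S   [H -> one push]
one push one push robot one push robot sees one push S => one push one push robot one push robot sees one push robot   [S -> robot]

S => L H S => one S sees H S => one L H S sees H S => one push H robot H S sees H S => one push one push robot H S sees H S => one push one push robot one push S sees H S => one push one push robot one push robot sees H S => one push one push robot one push robot sees one push S => one push one push robot one push robot sees one push robot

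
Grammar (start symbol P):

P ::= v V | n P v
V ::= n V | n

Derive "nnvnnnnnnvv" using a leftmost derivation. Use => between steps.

P => nPv   [P ::= n P v]
nPv => nnPvv   [P ::= n P v]
nnPvv => nnvVvv   [P ::= v V]
nnvVvv => nnvnVvv   [V ::= n V]
nnvnVvv => nnvnnVvv   [V ::= n V]
nnvnnVvv => nnvnnnVvv   [V ::= n V]
nnvnnnVvv => nnvnnnnVvv   [V ::= n V]
nnvnnnnVvv => nnvnnnnnVvv   [V ::= n V]
nnvnnnnnVvv => nnvnnnnnnvv   [V ::= n]

P=>nPv=>nnPvv=>nnvVvv=>nnvnVvv=>nnvnnVvv=>nnvnnnVvv=>nnvnnnnVvv=>nnvnnnnnVvv=>nnvnnnnnnvv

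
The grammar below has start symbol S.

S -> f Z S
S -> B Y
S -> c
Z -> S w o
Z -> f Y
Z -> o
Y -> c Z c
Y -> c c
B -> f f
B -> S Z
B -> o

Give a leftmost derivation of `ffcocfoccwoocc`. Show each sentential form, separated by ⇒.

S ⇒ fZS   [S -> f Z S]
fZS ⇒ ffYS   [Z -> f Y]
ffYS ⇒ ffcZcS   [Y -> c Z c]
ffcZcS ⇒ ffcocS   [Z -> o]
ffcocS ⇒ ffcocfZS   [S -> f Z S]
ffcocfZS ⇒ ffcocfSwoS   [Z -> S w o]
ffcocfSwoS ⇒ ffcocfBYwoS   [S -> B Y]
ffcocfBYwoS ⇒ ffcocfoYwoS   [B -> o]
ffcocfoYwoS ⇒ ffcocfoccwoS   [Y -> c c]
ffcocfoccwoS ⇒ ffcocfoccwoBY   [S -> B Y]
ffcocfoccwoBY ⇒ ffcocfoccwooY   [B -> o]
ffcocfoccwooY ⇒ ffcocfoccwoocc   [Y -> c c]

S ⇒ fZS ⇒ ffYS ⇒ ffcZcS ⇒ ffcocS ⇒ ffcocfZS ⇒ ffcocfSwoS ⇒ ffcocfBYwoS ⇒ ffcocfoYwoS ⇒ ffcocfoccwoS ⇒ ffcocfoccwoBY ⇒ ffcocfoccwooY ⇒ ffcocfoccwoocc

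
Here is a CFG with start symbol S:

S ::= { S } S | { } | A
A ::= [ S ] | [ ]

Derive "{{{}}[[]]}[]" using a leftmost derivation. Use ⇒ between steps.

S ⇒ {S}S ⇒ {{S}S}S ⇒ {{{}}S}S ⇒ {{{}}A}S ⇒ {{{}}[S]}S ⇒ {{{}}[A]}S ⇒ {{{}}[[]]}S ⇒ {{{}}[[]]}A ⇒ {{{}}[[]]}[]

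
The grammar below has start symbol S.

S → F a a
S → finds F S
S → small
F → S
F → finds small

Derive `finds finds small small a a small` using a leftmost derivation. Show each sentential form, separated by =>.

S => finds F S => finds S S => finds F a a S => finds S a a S => finds finds F S a a S => finds finds S S a a S => finds finds small S a a S => finds finds small small a a S => finds finds small small a a small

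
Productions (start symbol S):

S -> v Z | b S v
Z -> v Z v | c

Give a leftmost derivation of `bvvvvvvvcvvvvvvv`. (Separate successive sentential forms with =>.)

S=>bSv=>bvZv=>bvvZvv=>bvvvZvvv=>bvvvvZvvvv=>bvvvvvZvvvvv=>bvvvvvvZvvvvvv=>bvvvvvvvZvvvvvvv=>bvvvvvvvcvvvvvvv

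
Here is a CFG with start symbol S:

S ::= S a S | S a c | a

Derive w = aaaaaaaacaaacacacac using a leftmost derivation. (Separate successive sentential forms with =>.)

S => Sac => Sacac => Sacacac => SaSacacac => aaSacacac => aaSacacacac => aaSaSacacacac => aaSacaSacacacac => aaSaSacaSacacacac => aaaaSacaSacacacac => aaaaSaSacaSacacacac => aaaaaaSacaSacacacac => aaaaaaaacaSacacacac => aaaaaaaacaaacacacac

S => Sac   [S ::= S a c]
Sac => Sacac   [S ::= S a c]
Sacac => Sacacac   [S ::= S a c]
Sacacac => SaSacacac   [S ::= S a S]
SaSacacac => aaSacacac   [S ::= a]
aaSacacac => aaSacacacac   [S ::= S a c]
aaSacacacac => aaSaSacacacac   [S ::= S a S]
aaSaSacacacac => aaSacaSacacacac   [S ::= S a c]
aaSacaSacacacac => aaSaSacaSacacacac   [S ::= S a S]
aaSaSacaSacacacac => aaaaSacaSacacacac   [S ::= a]
aaaaSacaSacacacac => aaaaSaSacaSacacacac   [S ::= S a S]
aaaaSaSacaSacacacac => aaaaaaSacaSacacacac   [S ::= a]
aaaaaaSacaSacacacac => aaaaaaaacaSacacacac   [S ::= a]
aaaaaaaacaSacacacac => aaaaaaaacaaacacacac   [S ::= a]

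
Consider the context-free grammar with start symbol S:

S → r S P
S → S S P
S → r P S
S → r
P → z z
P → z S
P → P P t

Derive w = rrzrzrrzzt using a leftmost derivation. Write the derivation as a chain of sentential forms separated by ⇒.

S ⇒ rSP ⇒ rrP ⇒ rrPPt ⇒ rrzSPt ⇒ rrzrPSPt ⇒ rrzrzSSPt ⇒ rrzrzrSPt ⇒ rrzrzrrPt ⇒ rrzrzrrzzt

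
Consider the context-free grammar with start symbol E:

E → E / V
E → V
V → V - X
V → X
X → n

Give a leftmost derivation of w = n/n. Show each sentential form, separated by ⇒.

E ⇒ E/V ⇒ V/V ⇒ X/V ⇒ n/V ⇒ n/X ⇒ n/n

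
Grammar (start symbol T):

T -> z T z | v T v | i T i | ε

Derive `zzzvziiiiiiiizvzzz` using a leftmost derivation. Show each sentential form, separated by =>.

T => zTz   [T -> z T z]
zTz => zzTzz   [T -> z T z]
zzTzz => zzzTzzz   [T -> z T z]
zzzTzzz => zzzvTvzzz   [T -> v T v]
zzzvTvzzz => zzzvzTzvzzz   [T -> z T z]
zzzvzTzvzzz => zzzvziTizvzzz   [T -> i T i]
zzzvziTizvzzz => zzzvziiTiizvzzz   [T -> i T i]
zzzvziiTiizvzzz => zzzvziiiTiiizvzzz   [T -> i T i]
zzzvziiiTiiizvzzz => zzzvziiiiTiiiizvzzz   [T -> i T i]
zzzvziiiiTiiiizvzzz => zzzvziiiiiiiizvzzz   [T -> ε]

T => zTz => zzTzz => zzzTzzz => zzzvTvzzz => zzzvzTzvzzz => zzzvziTizvzzz => zzzvziiTiizvzzz => zzzvziiiTiiizvzzz => zzzvziiiiTiiiizvzzz => zzzvziiiiiiiizvzzz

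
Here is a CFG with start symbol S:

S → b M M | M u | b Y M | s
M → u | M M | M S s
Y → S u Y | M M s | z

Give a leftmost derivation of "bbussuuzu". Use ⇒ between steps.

S ⇒ bYM ⇒ bSuYM ⇒ bbMMuYM ⇒ bbMSsMuYM ⇒ bbuSsMuYM ⇒ bbussMuYM ⇒ bbussuuYM ⇒ bbussuuzM ⇒ bbussuuzu

S ⇒ bYM   [S → b Y M]
bYM ⇒ bSuYM   [Y → S u Y]
bSuYM ⇒ bbMMuYM   [S → b M M]
bbMMuYM ⇒ bbMSsMuYM   [M → M S s]
bbMSsMuYM ⇒ bbuSsMuYM   [M → u]
bbuSsMuYM ⇒ bbussMuYM   [S → s]
bbussMuYM ⇒ bbussuuYM   [M → u]
bbussuuYM ⇒ bbussuuzM   [Y → z]
bbussuuzM ⇒ bbussuuzu   [M → u]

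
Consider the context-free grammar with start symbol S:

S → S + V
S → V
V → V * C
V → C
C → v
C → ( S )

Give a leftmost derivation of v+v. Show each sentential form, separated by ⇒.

S⇒S+V⇒V+V⇒C+V⇒v+V⇒v+C⇒v+v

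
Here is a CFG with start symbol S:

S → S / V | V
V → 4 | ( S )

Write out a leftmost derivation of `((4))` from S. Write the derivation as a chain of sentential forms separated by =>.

S => V   [S → V]
V => (S)   [V → ( S )]
(S) => (V)   [S → V]
(V) => ((S))   [V → ( S )]
((S)) => ((V))   [S → V]
((V)) => ((4))   [V → 4]

S=>V=>(S)=>(V)=>((S))=>((V))=>((4))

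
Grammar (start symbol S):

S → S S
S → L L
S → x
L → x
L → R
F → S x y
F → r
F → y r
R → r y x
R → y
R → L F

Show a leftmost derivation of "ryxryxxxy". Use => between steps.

S => LL   [S → L L]
LL => RL   [L → R]
RL => ryxL   [R → r y x]
ryxL => ryxR   [L → R]
ryxR => ryxLF   [R → L F]
ryxLF => ryxRF   [L → R]
ryxRF => ryxryxF   [R → r y x]
ryxryxF => ryxryxSxy   [F → S x y]
ryxryxSxy => ryxryxxxy   [S → x]

S => LL => RL => ryxL => ryxR => ryxLF => ryxRF => ryxryxF => ryxryxSxy => ryxryxxxy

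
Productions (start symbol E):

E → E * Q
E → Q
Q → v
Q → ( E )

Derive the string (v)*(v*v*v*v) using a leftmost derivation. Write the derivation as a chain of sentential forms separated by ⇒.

E ⇒ E*Q   [E → E * Q]
E*Q ⇒ Q*Q   [E → Q]
Q*Q ⇒ (E)*Q   [Q → ( E )]
(E)*Q ⇒ (Q)*Q   [E → Q]
(Q)*Q ⇒ (v)*Q   [Q → v]
(v)*Q ⇒ (v)*(E)   [Q → ( E )]
(v)*(E) ⇒ (v)*(E*Q)   [E → E * Q]
(v)*(E*Q) ⇒ (v)*(E*Q*Q)   [E → E * Q]
(v)*(E*Q*Q) ⇒ (v)*(E*Q*Q*Q)   [E → E * Q]
(v)*(E*Q*Q*Q) ⇒ (v)*(Q*Q*Q*Q)   [E → Q]
(v)*(Q*Q*Q*Q) ⇒ (v)*(v*Q*Q*Q)   [Q → v]
(v)*(v*Q*Q*Q) ⇒ (v)*(v*v*Q*Q)   [Q → v]
(v)*(v*v*Q*Q) ⇒ (v)*(v*v*v*Q)   [Q → v]
(v)*(v*v*v*Q) ⇒ (v)*(v*v*v*v)   [Q → v]

E⇒E*Q⇒Q*Q⇒(E)*Q⇒(Q)*Q⇒(v)*Q⇒(v)*(E)⇒(v)*(E*Q)⇒(v)*(E*Q*Q)⇒(v)*(E*Q*Q*Q)⇒(v)*(Q*Q*Q*Q)⇒(v)*(v*Q*Q*Q)⇒(v)*(v*v*Q*Q)⇒(v)*(v*v*v*Q)⇒(v)*(v*v*v*v)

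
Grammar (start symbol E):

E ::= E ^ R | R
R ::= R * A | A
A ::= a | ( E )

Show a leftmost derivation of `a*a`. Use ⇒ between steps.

E ⇒ R ⇒ R*A ⇒ A*A ⇒ a*A ⇒ a*a

E ⇒ R   [E ::= R]
R ⇒ R*A   [R ::= R * A]
R*A ⇒ A*A   [R ::= A]
A*A ⇒ a*A   [A ::= a]
a*A ⇒ a*a   [A ::= a]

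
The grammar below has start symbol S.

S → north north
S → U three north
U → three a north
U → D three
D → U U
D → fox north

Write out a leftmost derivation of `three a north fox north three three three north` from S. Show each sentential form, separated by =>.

S => U three north => D three three north => U U three three north => three a north U three three north => three a north D three three three north => three a north fox north three three three north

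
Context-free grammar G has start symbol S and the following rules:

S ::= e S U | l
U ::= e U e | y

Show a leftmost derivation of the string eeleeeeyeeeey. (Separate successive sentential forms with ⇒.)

S ⇒ eSU ⇒ eeSUU ⇒ eelUU ⇒ eeleUeU ⇒ eeleeUeeU ⇒ eeleeeUeeeU ⇒ eeleeeeUeeeeU ⇒ eeleeeeyeeeeU ⇒ eeleeeeyeeeey

S ⇒ eSU   [S ::= e S U]
eSU ⇒ eeSUU   [S ::= e S U]
eeSUU ⇒ eelUU   [S ::= l]
eelUU ⇒ eeleUeU   [U ::= e U e]
eeleUeU ⇒ eeleeUeeU   [U ::= e U e]
eeleeUeeU ⇒ eeleeeUeeeU   [U ::= e U e]
eeleeeUeeeU ⇒ eeleeeeUeeeeU   [U ::= e U e]
eeleeeeUeeeeU ⇒ eeleeeeyeeeeU   [U ::= y]
eeleeeeyeeeeU ⇒ eeleeeeyeeeey   [U ::= y]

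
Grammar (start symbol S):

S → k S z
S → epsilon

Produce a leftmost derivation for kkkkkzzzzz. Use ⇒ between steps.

S ⇒ kSz   [S → k S z]
kSz ⇒ kkSzz   [S → k S z]
kkSzz ⇒ kkkSzzz   [S → k S z]
kkkSzzz ⇒ kkkkSzzzz   [S → k S z]
kkkkSzzzz ⇒ kkkkkSzzzzz   [S → k S z]
kkkkkSzzzzz ⇒ kkkkkzzzzz   [S → epsilon]

S ⇒ kSz ⇒ kkSzz ⇒ kkkSzzz ⇒ kkkkSzzzz ⇒ kkkkkSzzzzz ⇒ kkkkkzzzzz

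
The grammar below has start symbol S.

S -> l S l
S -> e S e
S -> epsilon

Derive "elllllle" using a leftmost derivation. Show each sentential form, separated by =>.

S=>eSe=>elSle=>ellSlle=>elllSllle=>elllllle

S => eSe   [S -> e S e]
eSe => elSle   [S -> l S l]
elSle => ellSlle   [S -> l S l]
ellSlle => elllSllle   [S -> l S l]
elllSllle => elllllle   [S -> epsilon]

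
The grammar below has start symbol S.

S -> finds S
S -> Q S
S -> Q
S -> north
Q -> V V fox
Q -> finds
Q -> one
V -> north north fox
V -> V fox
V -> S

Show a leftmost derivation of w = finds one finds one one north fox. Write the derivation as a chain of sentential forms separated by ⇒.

S ⇒ Q ⇒ V V fox ⇒ S V fox ⇒ finds S V fox ⇒ finds Q S V fox ⇒ finds one S V fox ⇒ finds one finds S V fox ⇒ finds one finds Q S V fox ⇒ finds one finds one S V fox ⇒ finds one finds one Q V fox ⇒ finds one finds one one V fox ⇒ finds one finds one one S fox ⇒ finds one finds one one north fox

S ⇒ Q   [S -> Q]
Q ⇒ V V fox   [Q -> V V fox]
V V fox ⇒ S V fox   [V -> S]
S V fox ⇒ finds S V fox   [S -> finds S]
finds S V fox ⇒ finds Q S V fox   [S -> Q S]
finds Q S V fox ⇒ finds one S V fox   [Q -> one]
finds one S V fox ⇒ finds one finds S V fox   [S -> finds S]
finds one finds S V fox ⇒ finds one finds Q S V fox   [S -> Q S]
finds one finds Q S V fox ⇒ finds one finds one S V fox   [Q -> one]
finds one finds one S V fox ⇒ finds one finds one Q V fox   [S -> Q]
finds one finds one Q V fox ⇒ finds one finds one one V fox   [Q -> one]
finds one finds one one V fox ⇒ finds one finds one one S fox   [V -> S]
finds one finds one one S fox ⇒ finds one finds one one north fox   [S -> north]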